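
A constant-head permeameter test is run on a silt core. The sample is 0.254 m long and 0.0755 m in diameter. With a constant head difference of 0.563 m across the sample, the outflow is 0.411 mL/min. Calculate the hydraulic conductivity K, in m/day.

Cross-sectional area A = π·(d/2)² = π × (0.0755/2)² = 0.004477 m².
Convert discharge: 0.411 mL/min = 6.850e-09 m³/s.
Darcy's law rearranged: K = Q·L / (A·Δh) = 6.850e-09 × 0.254 / (0.004477 × 0.563) = 6.903e-07 m/s = 0.05964 m/day.

0.0596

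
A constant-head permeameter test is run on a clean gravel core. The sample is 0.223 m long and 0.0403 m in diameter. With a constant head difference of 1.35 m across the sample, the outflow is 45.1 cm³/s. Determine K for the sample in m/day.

Cross-sectional area A = π·(d/2)² = π × (0.0403/2)² = 0.001276 m².
Convert discharge: 45.1 cm³/s = 4.510e-05 m³/s.
Darcy's law rearranged: K = Q·L / (A·Δh) = 4.510e-05 × 0.223 / (0.001276 × 1.35) = 0.005840 m/s = 504.6 m/day.

505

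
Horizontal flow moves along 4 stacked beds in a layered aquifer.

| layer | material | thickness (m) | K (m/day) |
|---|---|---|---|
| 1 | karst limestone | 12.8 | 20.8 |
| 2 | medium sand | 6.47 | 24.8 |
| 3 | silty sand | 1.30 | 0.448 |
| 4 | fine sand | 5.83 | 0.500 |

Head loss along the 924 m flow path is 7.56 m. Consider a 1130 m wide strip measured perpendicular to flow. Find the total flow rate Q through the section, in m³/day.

3980

Flow is parallel to layering, so each bed carries its own Darcy discharge and the transmissivities add.
Σ(K_i·b_i) = 20.8×12.8 + 24.8×6.47 + 0.448×1.30 + 0.500×5.83 = 430.2 m²/day.
Hydraulic gradient i = Δh / L = 7.56 / 924 = 0.008182.
Q = Σ(K_i·b_i) · W · i = 430.2 × 1130 × 0.008182 = 3977 m³/day.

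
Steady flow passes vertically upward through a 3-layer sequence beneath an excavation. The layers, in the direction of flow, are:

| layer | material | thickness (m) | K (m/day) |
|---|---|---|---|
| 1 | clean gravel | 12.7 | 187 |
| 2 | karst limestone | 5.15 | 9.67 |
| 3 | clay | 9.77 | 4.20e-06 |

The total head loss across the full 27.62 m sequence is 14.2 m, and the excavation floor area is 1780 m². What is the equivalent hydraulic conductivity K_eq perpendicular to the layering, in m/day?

1.19e-05

Flow is perpendicular to layering, so the layers act in series and the equivalent K is the thickness-weighted harmonic mean.
Total thickness L = 12.7 + 5.15 + 9.77 = 27.62 m.
Σ(b_i/K_i) = 12.7/187 + 5.15/9.67 + 9.77/4.20e-06 = 2.326e+06 d.
K_eq = L / Σ(b_i/K_i) = 27.62 / 2.326e+06 = 1.187e-05 m/day.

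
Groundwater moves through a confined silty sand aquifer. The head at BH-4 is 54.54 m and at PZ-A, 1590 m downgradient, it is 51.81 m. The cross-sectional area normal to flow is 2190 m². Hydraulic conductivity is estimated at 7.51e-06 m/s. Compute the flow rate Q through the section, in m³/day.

2.44

Convert K: 7.51e-06 m/s × 86400 = 0.6489 m/day.
Hydraulic gradient i = (54.54 − 51.81) / 1590 = 2.73 / 1590 = 0.001717.
Darcy's law: Q = K · A · i = 0.6489 × 2190 × 0.001717 = 2.440 m³/day.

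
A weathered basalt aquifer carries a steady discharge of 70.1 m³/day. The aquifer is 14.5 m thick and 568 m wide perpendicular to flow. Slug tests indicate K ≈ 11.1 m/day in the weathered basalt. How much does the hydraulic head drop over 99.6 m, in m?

Cross-sectional area A = 568 × 14.5 = 8236 m².
From Q = K·A·i, i = Q / (K·A) = 70.1 / (11.10 × 8236) = 0.0007668.
Head loss Δh = i · L = 0.0007668 × 99.6 = 0.07637 m.

0.0764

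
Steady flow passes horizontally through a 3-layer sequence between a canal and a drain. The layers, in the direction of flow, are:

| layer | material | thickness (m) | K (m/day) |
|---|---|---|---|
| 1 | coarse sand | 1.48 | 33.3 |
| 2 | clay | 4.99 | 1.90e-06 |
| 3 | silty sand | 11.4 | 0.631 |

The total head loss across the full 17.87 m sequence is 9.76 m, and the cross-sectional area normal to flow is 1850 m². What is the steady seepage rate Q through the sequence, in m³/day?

Flow is perpendicular to layering, so the layers act in series and the equivalent K is the thickness-weighted harmonic mean.
Total thickness L = 1.48 + 4.99 + 11.4 = 17.87 m.
Σ(b_i/K_i) = 1.48/33.3 + 4.99/1.90e-06 + 11.4/0.631 = 2.626e+06 d.
K_eq = L / Σ(b_i/K_i) = 17.87 / 2.626e+06 = 6.804e-06 m/day.
Q = K_eq · A · (Δh/L) = 6.804e-06 × 1850 × (9.76/17.87) = 0.006875 m³/day.

0.00687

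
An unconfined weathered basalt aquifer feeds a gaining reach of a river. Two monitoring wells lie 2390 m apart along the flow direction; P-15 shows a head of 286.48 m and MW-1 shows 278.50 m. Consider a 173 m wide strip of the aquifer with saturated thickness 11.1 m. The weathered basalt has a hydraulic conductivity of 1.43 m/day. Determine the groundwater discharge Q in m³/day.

9.17

Cross-sectional area A = 173 × 11.1 = 1920 m².
Hydraulic gradient i = (286.48 − 278.50) / 2390 = 7.98 / 2390 = 0.003339.
Darcy's law: Q = K · A · i = 1.430 × 1920 × 0.003339 = 9.169 m³/day.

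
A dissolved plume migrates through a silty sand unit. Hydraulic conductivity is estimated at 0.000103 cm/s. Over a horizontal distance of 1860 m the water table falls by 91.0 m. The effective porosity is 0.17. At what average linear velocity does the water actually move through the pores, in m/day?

Convert K: 0.000103 cm/s × 864 = 0.08899 m/day.
Hydraulic gradient i = Δh / L = 91.0 / 1860 = 0.04892.
Darcy flux q = K · i = 0.08899 × 0.04892 = 0.004354 m/day.
Seepage velocity v = q / n_e = 0.004354 / 0.17 = 0.02561 m/day.

0.0256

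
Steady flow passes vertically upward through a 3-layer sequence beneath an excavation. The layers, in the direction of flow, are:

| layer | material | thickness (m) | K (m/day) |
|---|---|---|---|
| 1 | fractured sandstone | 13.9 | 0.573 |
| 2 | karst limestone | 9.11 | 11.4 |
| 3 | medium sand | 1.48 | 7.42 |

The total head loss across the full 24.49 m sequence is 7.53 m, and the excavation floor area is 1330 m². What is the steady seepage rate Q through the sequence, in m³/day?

Flow is perpendicular to layering, so the layers act in series and the equivalent K is the thickness-weighted harmonic mean.
Total thickness L = 13.9 + 9.11 + 1.48 = 24.49 m.
Σ(b_i/K_i) = 13.9/0.573 + 9.11/11.4 + 1.48/7.42 = 25.26 d.
K_eq = L / Σ(b_i/K_i) = 24.49 / 25.26 = 0.9696 m/day.
Q = K_eq · A · (Δh/L) = 0.9696 × 1330 × (7.53/24.49) = 396.5 m³/day.

397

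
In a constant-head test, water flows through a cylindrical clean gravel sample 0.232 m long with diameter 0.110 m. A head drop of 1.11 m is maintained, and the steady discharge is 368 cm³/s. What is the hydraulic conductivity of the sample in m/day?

699

Cross-sectional area A = π·(d/2)² = π × (0.110/2)² = 0.009503 m².
Convert discharge: 368 cm³/s = 0.0003680 m³/s.
Darcy's law rearranged: K = Q·L / (A·Δh) = 0.0003680 × 0.232 / (0.009503 × 1.11) = 0.008094 m/s = 699.3 m/day.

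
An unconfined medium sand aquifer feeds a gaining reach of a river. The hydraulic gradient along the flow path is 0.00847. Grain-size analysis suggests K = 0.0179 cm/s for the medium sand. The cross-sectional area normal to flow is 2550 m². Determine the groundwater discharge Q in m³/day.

334

Convert K: 0.0179 cm/s × 864 = 15.47 m/day.
Hydraulic gradient i = 0.00847.
Darcy's law: Q = K · A · i = 15.47 × 2550 × 0.008470 = 334.0 m³/day.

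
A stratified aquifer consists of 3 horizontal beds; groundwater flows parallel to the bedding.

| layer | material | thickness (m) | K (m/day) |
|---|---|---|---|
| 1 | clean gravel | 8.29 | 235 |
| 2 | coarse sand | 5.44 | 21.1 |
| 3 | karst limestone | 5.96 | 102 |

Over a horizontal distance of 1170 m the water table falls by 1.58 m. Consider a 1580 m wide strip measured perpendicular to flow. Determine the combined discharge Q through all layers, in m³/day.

Flow is parallel to layering, so each bed carries its own Darcy discharge and the transmissivities add.
Σ(K_i·b_i) = 235×8.29 + 21.1×5.44 + 102×5.96 = 2671 m²/day.
Hydraulic gradient i = Δh / L = 1.58 / 1170 = 0.001350.
Q = Σ(K_i·b_i) · W · i = 2671 × 1580 × 0.001350 = 5699 m³/day.

5700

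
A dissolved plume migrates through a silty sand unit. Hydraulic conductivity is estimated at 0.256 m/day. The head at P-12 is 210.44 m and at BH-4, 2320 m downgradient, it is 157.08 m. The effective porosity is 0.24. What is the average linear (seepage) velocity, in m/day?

0.0245

Hydraulic gradient i = (210.44 − 157.08) / 2320 = 53.36 / 2320 = 0.02300.
Darcy flux q = K · i = 0.2560 × 0.02300 = 0.005888 m/day.
Seepage velocity v = q / n_e = 0.005888 / 0.24 = 0.02453 m/day.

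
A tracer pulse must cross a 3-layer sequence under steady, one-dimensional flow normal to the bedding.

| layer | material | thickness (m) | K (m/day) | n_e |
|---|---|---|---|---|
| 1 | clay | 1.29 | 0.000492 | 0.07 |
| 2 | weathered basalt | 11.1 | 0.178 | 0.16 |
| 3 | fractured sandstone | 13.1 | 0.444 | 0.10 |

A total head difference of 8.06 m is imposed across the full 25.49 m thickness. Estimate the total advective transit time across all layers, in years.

With flow normal to the layers, continuity requires the same specific discharge q through every layer.
Σ(b_i/K_i) = 1.29/0.000492 + 11.1/0.178 + 13.1/0.444 = 2714 d.
q = Δh / Σ(b_i/K_i) = 8.06 / 2714 = 0.002970 m/day.
In each layer the seepage velocity is v_i = q/n_i, so the layer transit time is t_i = b_i·n_i / q:
  layer 1 (clay): t_1 = 1.29 × 0.07 / 0.002970 = 30.40 d
  layer 2 (weathered basalt): t_2 = 11.1 × 0.16 / 0.002970 = 598.0 d
  layer 3 (fractured sandstone): t_3 = 13.1 × 0.10 / 0.002970 = 441.1 d
Total t = Σ t_i = 1069 days = 2.928 years.

2.93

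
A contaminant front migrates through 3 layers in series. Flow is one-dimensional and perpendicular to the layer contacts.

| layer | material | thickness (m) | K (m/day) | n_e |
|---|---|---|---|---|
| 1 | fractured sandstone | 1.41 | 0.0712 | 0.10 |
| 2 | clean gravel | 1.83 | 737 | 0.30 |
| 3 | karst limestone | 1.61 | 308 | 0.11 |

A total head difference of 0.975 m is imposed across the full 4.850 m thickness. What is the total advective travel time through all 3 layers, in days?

17.6

With flow normal to the layers, continuity requires the same specific discharge q through every layer.
Σ(b_i/K_i) = 1.41/0.0712 + 1.83/737 + 1.61/308 = 19.81 d.
q = Δh / Σ(b_i/K_i) = 0.975 / 19.81 = 0.04921 m/day.
In each layer the seepage velocity is v_i = q/n_i, so the layer transit time is t_i = b_i·n_i / q:
  layer 1 (fractured sandstone): t_1 = 1.41 × 0.10 / 0.04921 = 2.865 d
  layer 2 (clean gravel): t_2 = 1.83 × 0.30 / 0.04921 = 11.16 d
  layer 3 (karst limestone): t_3 = 1.61 × 0.11 / 0.04921 = 3.599 d
Total t = Σ t_i = 17.62 days.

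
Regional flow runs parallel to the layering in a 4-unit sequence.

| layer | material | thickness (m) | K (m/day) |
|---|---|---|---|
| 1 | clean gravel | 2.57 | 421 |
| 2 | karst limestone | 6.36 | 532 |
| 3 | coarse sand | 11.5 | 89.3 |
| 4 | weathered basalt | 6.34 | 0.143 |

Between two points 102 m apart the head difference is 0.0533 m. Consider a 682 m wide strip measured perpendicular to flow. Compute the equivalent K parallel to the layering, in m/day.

205

Flow is parallel to layering, so each bed carries its own Darcy discharge and the transmissivities add.
Σ(K_i·b_i) = 421×2.57 + 532×6.36 + 89.3×11.5 + 0.143×6.34 = 5493 m²/day.
Total thickness b = 26.77 m, so K_eq = Σ(K_i·b_i)/b = 205.2 m/day.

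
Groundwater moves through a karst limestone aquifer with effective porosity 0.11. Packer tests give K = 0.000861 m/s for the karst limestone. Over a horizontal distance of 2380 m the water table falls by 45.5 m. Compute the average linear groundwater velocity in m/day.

Convert K: 0.000861 m/s × 86400 = 74.39 m/day.
Hydraulic gradient i = Δh / L = 45.5 / 2380 = 0.01912.
Darcy flux q = K · i = 74.39 × 0.01912 = 1.422 m/day.
Seepage velocity v = q / n_e = 1.422 / 0.11 = 12.93 m/day.

12.9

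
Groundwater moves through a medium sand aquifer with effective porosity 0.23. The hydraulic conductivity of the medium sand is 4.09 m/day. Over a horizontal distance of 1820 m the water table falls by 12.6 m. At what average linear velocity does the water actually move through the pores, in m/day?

Hydraulic gradient i = Δh / L = 12.6 / 1820 = 0.006923.
Darcy flux q = K · i = 4.090 × 0.006923 = 0.02832 m/day.
Seepage velocity v = q / n_e = 0.02832 / 0.23 = 0.1231 m/day.

0.123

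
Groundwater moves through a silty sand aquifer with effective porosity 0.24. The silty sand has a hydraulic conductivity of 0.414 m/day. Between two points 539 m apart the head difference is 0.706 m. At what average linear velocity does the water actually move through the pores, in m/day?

0.00226

Hydraulic gradient i = Δh / L = 0.706 / 539 = 0.001310.
Darcy flux q = K · i = 0.4140 × 0.001310 = 0.0005423 m/day.
Seepage velocity v = q / n_e = 0.0005423 / 0.24 = 0.002259 m/day.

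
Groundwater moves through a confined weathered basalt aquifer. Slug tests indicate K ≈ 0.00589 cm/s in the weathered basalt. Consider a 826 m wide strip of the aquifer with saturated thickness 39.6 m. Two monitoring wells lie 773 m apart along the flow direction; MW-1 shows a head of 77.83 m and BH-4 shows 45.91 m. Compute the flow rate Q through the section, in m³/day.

Convert K: 0.00589 cm/s × 864 = 5.089 m/day.
Cross-sectional area A = 826 × 39.6 = 32710 m².
Hydraulic gradient i = (77.83 − 45.91) / 773 = 31.92 / 773 = 0.04129.
Darcy's law: Q = K · A · i = 5.089 × 32710 × 0.04129 = 6874 m³/day.

6870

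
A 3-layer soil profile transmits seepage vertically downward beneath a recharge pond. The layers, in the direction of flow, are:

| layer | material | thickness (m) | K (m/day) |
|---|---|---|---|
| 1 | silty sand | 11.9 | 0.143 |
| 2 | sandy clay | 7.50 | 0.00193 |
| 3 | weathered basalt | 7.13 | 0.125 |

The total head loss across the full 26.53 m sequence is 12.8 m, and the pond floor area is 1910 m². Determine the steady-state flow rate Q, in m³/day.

6.07

Flow is perpendicular to layering, so the layers act in series and the equivalent K is the thickness-weighted harmonic mean.
Total thickness L = 11.9 + 7.50 + 7.13 = 26.53 m.
Σ(b_i/K_i) = 11.9/0.143 + 7.50/0.00193 + 7.13/0.125 = 4026 d.
K_eq = L / Σ(b_i/K_i) = 26.53 / 4026 = 0.006589 m/day.
Q = K_eq · A · (Δh/L) = 0.006589 × 1910 × (12.8/26.53) = 6.072 m³/day.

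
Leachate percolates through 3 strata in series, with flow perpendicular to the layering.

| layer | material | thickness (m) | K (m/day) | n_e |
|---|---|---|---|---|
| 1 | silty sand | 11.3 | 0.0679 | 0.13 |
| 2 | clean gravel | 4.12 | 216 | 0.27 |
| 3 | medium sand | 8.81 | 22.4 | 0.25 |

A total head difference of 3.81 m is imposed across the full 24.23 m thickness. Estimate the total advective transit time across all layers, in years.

0.574

With flow normal to the layers, continuity requires the same specific discharge q through every layer.
Σ(b_i/K_i) = 11.3/0.0679 + 4.12/216 + 8.81/22.4 = 166.8 d.
q = Δh / Σ(b_i/K_i) = 3.81 / 166.8 = 0.02284 m/day.
In each layer the seepage velocity is v_i = q/n_i, so the layer transit time is t_i = b_i·n_i / q:
  layer 1 (silty sand): t_1 = 11.3 × 0.13 / 0.02284 = 64.33 d
  layer 2 (clean gravel): t_2 = 4.12 × 0.27 / 0.02284 = 48.71 d
  layer 3 (medium sand): t_3 = 8.81 × 0.25 / 0.02284 = 96.44 d
Total t = Σ t_i = 209.5 days = 0.5735 years.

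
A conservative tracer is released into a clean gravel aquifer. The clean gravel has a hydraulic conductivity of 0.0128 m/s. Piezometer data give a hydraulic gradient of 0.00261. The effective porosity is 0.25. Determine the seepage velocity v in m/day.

Convert K: 0.0128 m/s × 86400 = 1106 m/day.
Hydraulic gradient i = 0.00261.
Darcy flux q = K · i = 1106 × 0.002610 = 2.886 m/day.
Seepage velocity v = q / n_e = 2.886 / 0.25 = 11.55 m/day.

11.5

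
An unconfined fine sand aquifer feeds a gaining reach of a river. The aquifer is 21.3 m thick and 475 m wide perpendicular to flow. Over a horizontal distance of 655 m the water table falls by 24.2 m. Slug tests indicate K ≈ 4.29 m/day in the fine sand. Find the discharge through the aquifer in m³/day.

Cross-sectional area A = 475 × 21.3 = 10118 m².
Hydraulic gradient i = Δh / L = 24.2 / 655 = 0.03695.
Darcy's law: Q = K · A · i = 4.290 × 10118 × 0.03695 = 1604 m³/day.

1600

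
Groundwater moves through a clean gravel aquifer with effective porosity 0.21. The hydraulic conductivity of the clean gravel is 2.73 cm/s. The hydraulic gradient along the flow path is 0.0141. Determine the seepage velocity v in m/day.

158

Convert K: 2.73 cm/s × 864 = 2359 m/day.
Hydraulic gradient i = 0.0141.
Darcy flux q = K · i = 2359 × 0.01410 = 33.26 m/day.
Seepage velocity v = q / n_e = 33.26 / 0.21 = 158.4 m/day.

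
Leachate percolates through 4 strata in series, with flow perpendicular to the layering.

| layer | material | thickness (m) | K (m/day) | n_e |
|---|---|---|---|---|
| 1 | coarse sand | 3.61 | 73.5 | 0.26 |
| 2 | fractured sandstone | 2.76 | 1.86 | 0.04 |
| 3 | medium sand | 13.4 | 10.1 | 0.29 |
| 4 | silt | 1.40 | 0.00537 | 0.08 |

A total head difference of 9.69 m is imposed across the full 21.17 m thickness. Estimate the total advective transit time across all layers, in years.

With flow normal to the layers, continuity requires the same specific discharge q through every layer.
Σ(b_i/K_i) = 3.61/73.5 + 2.76/1.86 + 13.4/10.1 + 1.40/0.00537 = 263.6 d.
q = Δh / Σ(b_i/K_i) = 9.69 / 263.6 = 0.03676 m/day.
In each layer the seepage velocity is v_i = q/n_i, so the layer transit time is t_i = b_i·n_i / q:
  layer 1 (coarse sand): t_1 = 3.61 × 0.26 / 0.03676 = 25.53 d
  layer 2 (fractured sandstone): t_2 = 2.76 × 0.04 / 0.03676 = 3.003 d
  layer 3 (medium sand): t_3 = 13.4 × 0.29 / 0.03676 = 105.7 d
  layer 4 (silt): t_4 = 1.40 × 0.08 / 0.03676 = 3.046 d
Total t = Σ t_i = 137.3 days = 0.3758 years.

0.376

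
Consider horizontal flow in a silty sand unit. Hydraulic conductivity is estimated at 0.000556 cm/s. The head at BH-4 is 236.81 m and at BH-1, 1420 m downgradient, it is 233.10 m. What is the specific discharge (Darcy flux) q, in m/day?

Convert K: 0.000556 cm/s × 864 = 0.4804 m/day.
Hydraulic gradient i = (236.81 − 233.10) / 1420 = 3.71 / 1420 = 0.002613.
Specific discharge q = K · i = 0.4804 × 0.002613 = 0.001255 m/day.

0.00126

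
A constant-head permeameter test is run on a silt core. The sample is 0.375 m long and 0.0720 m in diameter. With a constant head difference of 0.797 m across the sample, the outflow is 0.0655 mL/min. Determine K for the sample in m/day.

Cross-sectional area A = π·(d/2)² = π × (0.0720/2)² = 0.004072 m².
Convert discharge: 0.0655 mL/min = 1.092e-09 m³/s.
Darcy's law rearranged: K = Q·L / (A·Δh) = 1.092e-09 × 0.375 / (0.004072 × 0.797) = 1.262e-07 m/s = 0.01090 m/day.

0.0109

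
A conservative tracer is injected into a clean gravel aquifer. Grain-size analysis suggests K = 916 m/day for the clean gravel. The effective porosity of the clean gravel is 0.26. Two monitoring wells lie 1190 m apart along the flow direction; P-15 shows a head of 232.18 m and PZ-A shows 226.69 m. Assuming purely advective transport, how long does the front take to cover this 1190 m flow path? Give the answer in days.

Hydraulic gradient i = (232.18 − 226.69) / 1190 = 5.49 / 1190 = 0.004613.
Darcy flux q = K · i = 916.0 × 0.004613 = 4.226 m/day.
Seepage velocity v = q / n_e = 4.226 / 0.26 = 16.25 m/day.
Travel time t = L / v = 1190 / 16.25 = 73.21 days.

73.2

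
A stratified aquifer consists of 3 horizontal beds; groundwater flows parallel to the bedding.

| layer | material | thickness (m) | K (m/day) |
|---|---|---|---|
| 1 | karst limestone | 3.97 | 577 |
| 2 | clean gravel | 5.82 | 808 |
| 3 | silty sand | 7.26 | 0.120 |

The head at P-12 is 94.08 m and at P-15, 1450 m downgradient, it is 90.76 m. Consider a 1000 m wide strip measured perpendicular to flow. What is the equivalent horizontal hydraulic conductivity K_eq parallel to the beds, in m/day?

410

Flow is parallel to layering, so each bed carries its own Darcy discharge and the transmissivities add.
Σ(K_i·b_i) = 577×3.97 + 808×5.82 + 0.120×7.26 = 6994 m²/day.
Total thickness b = 17.05 m, so K_eq = Σ(K_i·b_i)/b = 410.2 m/day.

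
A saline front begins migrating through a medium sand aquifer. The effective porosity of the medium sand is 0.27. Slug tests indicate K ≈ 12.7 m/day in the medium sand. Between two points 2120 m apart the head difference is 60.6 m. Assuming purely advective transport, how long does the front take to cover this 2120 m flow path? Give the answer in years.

Hydraulic gradient i = Δh / L = 60.6 / 2120 = 0.02858.
Darcy flux q = K · i = 12.70 × 0.02858 = 0.3630 m/day.
Seepage velocity v = q / n_e = 0.3630 / 0.27 = 1.345 m/day.
Travel time t = L / v = 2120 / 1.345 = 1577 days = 4.317 years.

4.32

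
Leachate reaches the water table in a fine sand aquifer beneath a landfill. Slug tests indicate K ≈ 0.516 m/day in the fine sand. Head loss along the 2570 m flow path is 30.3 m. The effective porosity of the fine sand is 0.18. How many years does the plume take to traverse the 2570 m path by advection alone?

208

Hydraulic gradient i = Δh / L = 30.3 / 2570 = 0.01179.
Darcy flux q = K · i = 0.5160 × 0.01179 = 0.006084 m/day.
Seepage velocity v = q / n_e = 0.006084 / 0.18 = 0.03380 m/day.
Travel time t = L / v = 2570 / 0.03380 = 76041 days = 208.2 years.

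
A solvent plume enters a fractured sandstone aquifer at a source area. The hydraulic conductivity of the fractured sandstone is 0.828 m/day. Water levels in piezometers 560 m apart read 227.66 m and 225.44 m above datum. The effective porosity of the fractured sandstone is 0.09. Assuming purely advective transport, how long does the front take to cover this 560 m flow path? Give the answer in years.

42.0

Hydraulic gradient i = (227.66 − 225.44) / 560 = 2.22 / 560 = 0.003964.
Darcy flux q = K · i = 0.8280 × 0.003964 = 0.003282 m/day.
Seepage velocity v = q / n_e = 0.003282 / 0.09 = 0.03647 m/day.
Travel time t = L / v = 560 / 0.03647 = 15354 days = 42.04 years.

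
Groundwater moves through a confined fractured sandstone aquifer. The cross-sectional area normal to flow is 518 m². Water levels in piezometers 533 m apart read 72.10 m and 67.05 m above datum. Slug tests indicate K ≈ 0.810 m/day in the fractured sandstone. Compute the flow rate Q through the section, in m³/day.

3.98

Hydraulic gradient i = (72.10 − 67.05) / 533 = 5.05 / 533 = 0.009475.
Darcy's law: Q = K · A · i = 0.8100 × 518.0 × 0.009475 = 3.975 m³/day.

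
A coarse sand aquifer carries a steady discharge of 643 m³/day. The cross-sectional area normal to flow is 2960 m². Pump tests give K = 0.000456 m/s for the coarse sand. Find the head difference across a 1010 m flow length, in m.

5.57

Convert K: 0.000456 m/s × 86400 = 39.40 m/day.
From Q = K·A·i, i = Q / (K·A) = 643 / (39.40 × 2960) = 0.005514.
Head loss Δh = i · L = 0.005514 × 1010 = 5.569 m.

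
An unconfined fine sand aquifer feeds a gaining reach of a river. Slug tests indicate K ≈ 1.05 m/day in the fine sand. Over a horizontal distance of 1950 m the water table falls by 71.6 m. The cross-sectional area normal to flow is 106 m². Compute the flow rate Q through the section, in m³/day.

Hydraulic gradient i = Δh / L = 71.6 / 1950 = 0.03672.
Darcy's law: Q = K · A · i = 1.050 × 106.0 × 0.03672 = 4.087 m³/day.

4.09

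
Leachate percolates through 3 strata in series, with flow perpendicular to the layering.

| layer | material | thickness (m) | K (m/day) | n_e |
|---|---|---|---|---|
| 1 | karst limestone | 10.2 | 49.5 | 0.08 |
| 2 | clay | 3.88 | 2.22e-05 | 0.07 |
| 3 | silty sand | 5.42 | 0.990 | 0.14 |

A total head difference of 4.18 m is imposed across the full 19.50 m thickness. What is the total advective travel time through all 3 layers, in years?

211

With flow normal to the layers, continuity requires the same specific discharge q through every layer.
Σ(b_i/K_i) = 10.2/49.5 + 3.88/2.22e-05 + 5.42/0.990 = 1.748e+05 d.
q = Δh / Σ(b_i/K_i) = 4.18 / 1.748e+05 = 2.392e-05 m/day.
In each layer the seepage velocity is v_i = q/n_i, so the layer transit time is t_i = b_i·n_i / q:
  layer 1 (karst limestone): t_1 = 10.2 × 0.08 / 2.392e-05 = 34120 d
  layer 2 (clay): t_2 = 3.88 × 0.07 / 2.392e-05 = 11357 d
  layer 3 (silty sand): t_3 = 5.42 × 0.14 / 2.392e-05 = 31728 d
Total t = Σ t_i = 77204 days = 211.4 years.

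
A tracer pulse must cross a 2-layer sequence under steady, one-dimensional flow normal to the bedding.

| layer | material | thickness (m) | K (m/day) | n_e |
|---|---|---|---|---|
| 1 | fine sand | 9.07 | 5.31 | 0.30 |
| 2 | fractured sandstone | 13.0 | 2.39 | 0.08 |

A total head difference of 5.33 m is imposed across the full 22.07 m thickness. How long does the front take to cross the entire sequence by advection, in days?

With flow normal to the layers, continuity requires the same specific discharge q through every layer.
Σ(b_i/K_i) = 9.07/5.31 + 13.0/2.39 = 7.147 d.
q = Δh / Σ(b_i/K_i) = 5.33 / 7.147 = 0.7457 m/day.
In each layer the seepage velocity is v_i = q/n_i, so the layer transit time is t_i = b_i·n_i / q:
  layer 1 (fine sand): t_1 = 9.07 × 0.30 / 0.7457 = 3.649 d
  layer 2 (fractured sandstone): t_2 = 13.0 × 0.08 / 0.7457 = 1.395 d
Total t = Σ t_i = 5.043 days.

5.04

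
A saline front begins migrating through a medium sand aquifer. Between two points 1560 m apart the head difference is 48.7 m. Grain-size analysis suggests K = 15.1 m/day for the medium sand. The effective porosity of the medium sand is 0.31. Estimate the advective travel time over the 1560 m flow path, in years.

Hydraulic gradient i = Δh / L = 48.7 / 1560 = 0.03122.
Darcy flux q = K · i = 15.10 × 0.03122 = 0.4714 m/day.
Seepage velocity v = q / n_e = 0.4714 / 0.31 = 1.521 m/day.
Travel time t = L / v = 1560 / 1.521 = 1026 days = 2.809 years.

2.81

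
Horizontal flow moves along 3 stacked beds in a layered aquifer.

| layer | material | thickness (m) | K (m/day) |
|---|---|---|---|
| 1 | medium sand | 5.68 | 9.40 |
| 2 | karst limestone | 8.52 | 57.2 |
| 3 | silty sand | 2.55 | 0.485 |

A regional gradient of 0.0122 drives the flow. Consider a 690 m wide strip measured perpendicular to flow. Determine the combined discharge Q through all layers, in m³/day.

Flow is parallel to layering, so each bed carries its own Darcy discharge and the transmissivities add.
Σ(K_i·b_i) = 9.40×5.68 + 57.2×8.52 + 0.485×2.55 = 542.0 m²/day.
Hydraulic gradient i = 0.0122.
Q = Σ(K_i·b_i) · W · i = 542.0 × 690 × 0.01220 = 4562 m³/day.

4560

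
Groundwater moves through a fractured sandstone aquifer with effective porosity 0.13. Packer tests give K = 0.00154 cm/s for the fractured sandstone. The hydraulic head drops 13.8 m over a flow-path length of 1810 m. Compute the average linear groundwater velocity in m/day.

Convert K: 0.00154 cm/s × 864 = 1.331 m/day.
Hydraulic gradient i = Δh / L = 13.8 / 1810 = 0.007624.
Darcy flux q = K · i = 1.331 × 0.007624 = 0.01014 m/day.
Seepage velocity v = q / n_e = 0.01014 / 0.13 = 0.07804 m/day.

0.0780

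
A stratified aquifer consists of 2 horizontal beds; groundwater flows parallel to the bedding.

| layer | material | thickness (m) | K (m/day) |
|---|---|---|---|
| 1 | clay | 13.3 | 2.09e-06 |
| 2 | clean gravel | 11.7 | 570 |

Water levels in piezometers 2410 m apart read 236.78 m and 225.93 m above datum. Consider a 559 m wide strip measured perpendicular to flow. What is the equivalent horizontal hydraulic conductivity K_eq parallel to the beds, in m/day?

267

Flow is parallel to layering, so each bed carries its own Darcy discharge and the transmissivities add.
Σ(K_i·b_i) = 2.09e-06×13.3 + 570×11.7 = 6669 m²/day.
Total thickness b = 25.00 m, so K_eq = Σ(K_i·b_i)/b = 266.8 m/day.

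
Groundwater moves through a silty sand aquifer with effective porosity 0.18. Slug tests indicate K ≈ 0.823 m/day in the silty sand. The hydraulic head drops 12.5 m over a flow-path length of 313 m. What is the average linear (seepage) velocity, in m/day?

Hydraulic gradient i = Δh / L = 12.5 / 313 = 0.03994.
Darcy flux q = K · i = 0.8230 × 0.03994 = 0.03287 m/day.
Seepage velocity v = q / n_e = 0.03287 / 0.18 = 0.1826 m/day.

0.183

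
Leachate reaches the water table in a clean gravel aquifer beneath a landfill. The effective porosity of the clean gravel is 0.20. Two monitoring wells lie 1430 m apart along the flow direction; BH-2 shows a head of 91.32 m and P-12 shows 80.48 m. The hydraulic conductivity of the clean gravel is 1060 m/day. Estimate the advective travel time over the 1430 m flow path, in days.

35.6

Hydraulic gradient i = (91.32 − 80.48) / 1430 = 10.84 / 1430 = 0.007580.
Darcy flux q = K · i = 1060 × 0.007580 = 8.035 m/day.
Seepage velocity v = q / n_e = 8.035 / 0.20 = 40.18 m/day.
Travel time t = L / v = 1430 / 40.18 = 35.59 days.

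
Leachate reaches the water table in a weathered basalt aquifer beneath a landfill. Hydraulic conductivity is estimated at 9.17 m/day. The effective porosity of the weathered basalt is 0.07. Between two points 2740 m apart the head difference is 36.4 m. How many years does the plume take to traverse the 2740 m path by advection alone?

Hydraulic gradient i = Δh / L = 36.4 / 2740 = 0.01328.
Darcy flux q = K · i = 9.170 × 0.01328 = 0.1218 m/day.
Seepage velocity v = q / n_e = 0.1218 / 0.07 = 1.740 m/day.
Travel time t = L / v = 2740 / 1.740 = 1574 days = 4.311 years.

4.31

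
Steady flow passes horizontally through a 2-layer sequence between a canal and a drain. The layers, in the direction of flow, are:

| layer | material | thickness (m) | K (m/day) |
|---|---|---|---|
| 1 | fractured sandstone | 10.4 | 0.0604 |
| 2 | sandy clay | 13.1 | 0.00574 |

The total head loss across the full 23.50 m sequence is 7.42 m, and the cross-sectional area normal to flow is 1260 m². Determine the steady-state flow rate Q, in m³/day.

Flow is perpendicular to layering, so the layers act in series and the equivalent K is the thickness-weighted harmonic mean.
Total thickness L = 10.4 + 13.1 = 23.50 m.
Σ(b_i/K_i) = 10.4/0.0604 + 13.1/0.00574 = 2454 d.
K_eq = L / Σ(b_i/K_i) = 23.50 / 2454 = 0.009575 m/day.
Q = K_eq · A · (Δh/L) = 0.009575 × 1260 × (7.42/23.50) = 3.809 m³/day.

3.81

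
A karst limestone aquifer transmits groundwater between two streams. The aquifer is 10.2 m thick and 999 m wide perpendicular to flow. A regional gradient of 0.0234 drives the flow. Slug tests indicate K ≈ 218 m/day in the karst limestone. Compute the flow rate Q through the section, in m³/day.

Cross-sectional area A = 999 × 10.2 = 10190 m².
Hydraulic gradient i = 0.0234.
Darcy's law: Q = K · A · i = 218.0 × 10190 × 0.02340 = 51980 m³/day.

52000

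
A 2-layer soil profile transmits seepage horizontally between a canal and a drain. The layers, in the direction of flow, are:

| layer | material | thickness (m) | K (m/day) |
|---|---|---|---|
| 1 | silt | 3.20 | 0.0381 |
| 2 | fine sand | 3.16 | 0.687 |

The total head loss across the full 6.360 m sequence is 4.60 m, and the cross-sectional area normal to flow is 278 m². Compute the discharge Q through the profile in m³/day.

14.4

Flow is perpendicular to layering, so the layers act in series and the equivalent K is the thickness-weighted harmonic mean.
Total thickness L = 3.20 + 3.16 = 6.360 m.
Σ(b_i/K_i) = 3.20/0.0381 + 3.16/0.687 = 88.59 d.
K_eq = L / Σ(b_i/K_i) = 6.360 / 88.59 = 0.07179 m/day.
Q = K_eq · A · (Δh/L) = 0.07179 × 278 × (4.60/6.360) = 14.44 m³/day.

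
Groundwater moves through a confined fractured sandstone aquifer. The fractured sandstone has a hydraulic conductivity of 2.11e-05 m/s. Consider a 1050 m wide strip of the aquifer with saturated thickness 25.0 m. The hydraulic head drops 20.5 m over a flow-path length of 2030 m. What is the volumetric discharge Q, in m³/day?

483

Convert K: 2.11e-05 m/s × 86400 = 1.823 m/day.
Cross-sectional area A = 1050 × 25.0 = 26250 m².
Hydraulic gradient i = Δh / L = 20.5 / 2030 = 0.01010.
Darcy's law: Q = K · A · i = 1.823 × 26250 × 0.01010 = 483.3 m³/day.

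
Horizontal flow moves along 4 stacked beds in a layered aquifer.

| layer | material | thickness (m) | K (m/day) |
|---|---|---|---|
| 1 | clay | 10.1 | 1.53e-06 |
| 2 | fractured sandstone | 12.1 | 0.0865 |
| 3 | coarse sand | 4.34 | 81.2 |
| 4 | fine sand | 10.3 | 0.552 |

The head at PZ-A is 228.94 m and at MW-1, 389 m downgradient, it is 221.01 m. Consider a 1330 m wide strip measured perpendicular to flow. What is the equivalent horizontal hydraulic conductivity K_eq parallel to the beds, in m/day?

Flow is parallel to layering, so each bed carries its own Darcy discharge and the transmissivities add.
Σ(K_i·b_i) = 1.53e-06×10.1 + 0.0865×12.1 + 81.2×4.34 + 0.552×10.3 = 359.1 m²/day.
Total thickness b = 36.84 m, so K_eq = Σ(K_i·b_i)/b = 9.749 m/day.

9.75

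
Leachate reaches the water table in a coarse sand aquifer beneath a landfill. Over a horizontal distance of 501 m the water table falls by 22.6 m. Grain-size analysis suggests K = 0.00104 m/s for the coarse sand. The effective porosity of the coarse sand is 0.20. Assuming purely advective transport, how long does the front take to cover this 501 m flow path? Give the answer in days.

Convert K: 0.00104 m/s × 86400 = 89.86 m/day.
Hydraulic gradient i = Δh / L = 22.6 / 501 = 0.04511.
Darcy flux q = K · i = 89.86 × 0.04511 = 4.053 m/day.
Seepage velocity v = q / n_e = 4.053 / 0.20 = 20.27 m/day.
Travel time t = L / v = 501 / 20.27 = 24.72 days.

24.7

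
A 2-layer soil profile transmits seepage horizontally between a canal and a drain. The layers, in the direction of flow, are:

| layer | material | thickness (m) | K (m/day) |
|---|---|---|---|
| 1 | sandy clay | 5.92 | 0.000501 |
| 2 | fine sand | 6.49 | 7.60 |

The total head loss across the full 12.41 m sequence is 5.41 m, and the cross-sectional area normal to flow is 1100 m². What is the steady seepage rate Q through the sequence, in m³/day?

Flow is perpendicular to layering, so the layers act in series and the equivalent K is the thickness-weighted harmonic mean.
Total thickness L = 5.92 + 6.49 = 12.41 m.
Σ(b_i/K_i) = 5.92/0.000501 + 6.49/7.60 = 11817 d.
K_eq = L / Σ(b_i/K_i) = 12.41 / 11817 = 0.001050 m/day.
Q = K_eq · A · (Δh/L) = 0.001050 × 1100 × (5.41/12.41) = 0.5036 m³/day.

0.504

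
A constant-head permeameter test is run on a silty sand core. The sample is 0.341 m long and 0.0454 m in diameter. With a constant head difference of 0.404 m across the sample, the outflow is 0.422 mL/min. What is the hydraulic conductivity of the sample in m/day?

0.317

Cross-sectional area A = π·(d/2)² = π × (0.0454/2)² = 0.001619 m².
Convert discharge: 0.422 mL/min = 7.033e-09 m³/s.
Darcy's law rearranged: K = Q·L / (A·Δh) = 7.033e-09 × 0.341 / (0.001619 × 0.404) = 3.667e-06 m/s = 0.3168 m/day.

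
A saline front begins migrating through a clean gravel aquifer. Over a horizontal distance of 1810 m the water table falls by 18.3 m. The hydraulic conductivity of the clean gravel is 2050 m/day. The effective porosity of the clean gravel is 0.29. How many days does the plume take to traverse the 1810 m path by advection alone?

Hydraulic gradient i = Δh / L = 18.3 / 1810 = 0.01011.
Darcy flux q = K · i = 2050 × 0.01011 = 20.73 m/day.
Seepage velocity v = q / n_e = 20.73 / 0.29 = 71.47 m/day.
Travel time t = L / v = 1810 / 71.47 = 25.33 days.

25.3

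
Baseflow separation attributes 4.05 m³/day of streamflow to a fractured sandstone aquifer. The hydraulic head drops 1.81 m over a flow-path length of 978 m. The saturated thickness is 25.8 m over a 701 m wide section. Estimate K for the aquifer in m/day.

Cross-sectional area A = 701 × 25.8 = 18086 m².
Hydraulic gradient i = Δh / L = 1.81 / 978 = 0.001851.
From Q = K·A·i, K = Q / (A·i) = 4.05 / (18086 × 0.001851) = 0.1210 m/day.

0.121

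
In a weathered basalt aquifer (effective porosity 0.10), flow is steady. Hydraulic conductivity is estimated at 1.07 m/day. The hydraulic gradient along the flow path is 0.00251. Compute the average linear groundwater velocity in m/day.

0.0269

Hydraulic gradient i = 0.00251.
Darcy flux q = K · i = 1.070 × 0.002510 = 0.002686 m/day.
Seepage velocity v = q / n_e = 0.002686 / 0.10 = 0.02686 m/day.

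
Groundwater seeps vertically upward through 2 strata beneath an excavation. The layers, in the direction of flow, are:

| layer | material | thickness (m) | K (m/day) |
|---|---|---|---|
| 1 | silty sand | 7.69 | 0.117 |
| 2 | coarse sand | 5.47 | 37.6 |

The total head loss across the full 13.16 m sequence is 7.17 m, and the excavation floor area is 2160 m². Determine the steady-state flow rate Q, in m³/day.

235

Flow is perpendicular to layering, so the layers act in series and the equivalent K is the thickness-weighted harmonic mean.
Total thickness L = 7.69 + 5.47 = 13.16 m.
Σ(b_i/K_i) = 7.69/0.117 + 5.47/37.6 = 65.87 d.
K_eq = L / Σ(b_i/K_i) = 13.16 / 65.87 = 0.1998 m/day.
Q = K_eq · A · (Δh/L) = 0.1998 × 2160 × (7.17/13.16) = 235.1 m³/day.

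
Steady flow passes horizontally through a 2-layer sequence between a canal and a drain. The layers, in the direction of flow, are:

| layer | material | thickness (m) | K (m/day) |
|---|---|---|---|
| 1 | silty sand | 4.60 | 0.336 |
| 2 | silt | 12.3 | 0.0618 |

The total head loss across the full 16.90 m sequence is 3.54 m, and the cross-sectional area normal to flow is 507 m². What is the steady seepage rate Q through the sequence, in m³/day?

8.44

Flow is perpendicular to layering, so the layers act in series and the equivalent K is the thickness-weighted harmonic mean.
Total thickness L = 4.60 + 12.3 = 16.90 m.
Σ(b_i/K_i) = 4.60/0.336 + 12.3/0.0618 = 212.7 d.
K_eq = L / Σ(b_i/K_i) = 16.90 / 212.7 = 0.07945 m/day.
Q = K_eq · A · (Δh/L) = 0.07945 × 507 × (3.54/16.90) = 8.437 m³/day.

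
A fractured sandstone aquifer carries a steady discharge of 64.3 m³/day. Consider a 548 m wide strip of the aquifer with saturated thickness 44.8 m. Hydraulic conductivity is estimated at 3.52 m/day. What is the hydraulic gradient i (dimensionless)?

Cross-sectional area A = 548 × 44.8 = 24550 m².
From Q = K·A·i, i = Q / (K·A) = 64.3 / (3.520 × 24550) = 0.0007441.

0.000744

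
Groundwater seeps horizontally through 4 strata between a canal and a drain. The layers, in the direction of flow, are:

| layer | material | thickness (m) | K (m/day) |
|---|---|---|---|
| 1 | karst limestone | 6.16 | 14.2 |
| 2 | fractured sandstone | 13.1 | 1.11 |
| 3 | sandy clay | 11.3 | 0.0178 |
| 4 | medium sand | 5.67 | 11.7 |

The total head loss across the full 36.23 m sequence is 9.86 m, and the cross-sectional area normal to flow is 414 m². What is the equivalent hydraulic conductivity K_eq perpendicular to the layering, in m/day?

0.0559

Flow is perpendicular to layering, so the layers act in series and the equivalent K is the thickness-weighted harmonic mean.
Total thickness L = 6.16 + 13.1 + 11.3 + 5.67 = 36.23 m.
Σ(b_i/K_i) = 6.16/14.2 + 13.1/1.11 + 11.3/0.0178 + 5.67/11.7 = 647.6 d.
K_eq = L / Σ(b_i/K_i) = 36.23 / 647.6 = 0.05595 m/day.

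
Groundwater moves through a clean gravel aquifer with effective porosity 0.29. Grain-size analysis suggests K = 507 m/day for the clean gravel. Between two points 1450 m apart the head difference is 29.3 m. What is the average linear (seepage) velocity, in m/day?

35.3

Hydraulic gradient i = Δh / L = 29.3 / 1450 = 0.02021.
Darcy flux q = K · i = 507.0 × 0.02021 = 10.24 m/day.
Seepage velocity v = q / n_e = 10.24 / 0.29 = 35.33 m/day.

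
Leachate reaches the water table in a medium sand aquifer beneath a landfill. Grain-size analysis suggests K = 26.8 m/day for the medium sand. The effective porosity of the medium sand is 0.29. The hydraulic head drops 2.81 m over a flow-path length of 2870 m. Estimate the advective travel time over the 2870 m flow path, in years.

86.8

Hydraulic gradient i = Δh / L = 2.81 / 2870 = 0.0009791.
Darcy flux q = K · i = 26.80 × 0.0009791 = 0.02624 m/day.
Seepage velocity v = q / n_e = 0.02624 / 0.29 = 0.09048 m/day.
Travel time t = L / v = 2870 / 0.09048 = 31719 days = 86.84 years.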